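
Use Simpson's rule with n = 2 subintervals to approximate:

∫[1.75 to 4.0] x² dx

f(x) = x²
a = 1.75, b = 4.0, n = 2
h = (b - a)/n = 1.125000

Simpson's rule: (h/3)[f(x₀) + 4f(x₁) + 2f(x₂) + ... + f(xₙ)]

x_0 = 1.7500, f(x_0) = 3.062500, coefficient = 1
x_1 = 2.8750, f(x_1) = 8.265625, coefficient = 4
x_2 = 4.0000, f(x_2) = 16.000000, coefficient = 1

I ≈ (1.125000/3) × 52.125000 = 19.546875
Exact value: 19.546875
Error: 0.000000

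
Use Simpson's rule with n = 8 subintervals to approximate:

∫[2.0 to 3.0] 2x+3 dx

f(x) = 2x+3
a = 2.0, b = 3.0, n = 8
h = (b - a)/n = 0.125000

Simpson's rule: (h/3)[f(x₀) + 4f(x₁) + 2f(x₂) + ... + f(xₙ)]

x_0 = 2.0000, f(x_0) = 7.000000, coefficient = 1
x_1 = 2.1250, f(x_1) = 7.250000, coefficient = 4
x_2 = 2.2500, f(x_2) = 7.500000, coefficient = 2
x_3 = 2.3750, f(x_3) = 7.750000, coefficient = 4
x_4 = 2.5000, f(x_4) = 8.000000, coefficient = 2
x_5 = 2.6250, f(x_5) = 8.250000, coefficient = 4
x_6 = 2.7500, f(x_6) = 8.500000, coefficient = 2
x_7 = 2.8750, f(x_7) = 8.750000, coefficient = 4
x_8 = 3.0000, f(x_8) = 9.000000, coefficient = 1

I ≈ (0.125000/3) × 192.000000 = 8.000000
Exact value: 8.000000
Error: 0.000000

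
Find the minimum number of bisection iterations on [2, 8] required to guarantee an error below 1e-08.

We need (b-a)/2^n ≤ 1e-08
(8 - 2)/2^n ≤ 1e-08
6/2^n ≤ 1e-08
2^n ≥ 600000000
n ≥ log₂(600000000) = 29.16
n ≥ 30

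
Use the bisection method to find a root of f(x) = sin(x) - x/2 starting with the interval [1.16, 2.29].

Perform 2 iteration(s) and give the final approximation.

f(x) = sin(x) - x/2
Initial interval: [1.16, 2.29]

Iteration 1:
  c_1 = (1.160000 + 2.290000)/2 = 1.725000
  f(c_1) = f(1.725000) = 0.125634
  f(a) × f(c) ≥ 0, new interval: [1.725000, 2.290000]
Iteration 2:
  c_2 = (1.725000 + 2.290000)/2 = 2.007500
  f(c_2) = f(2.007500) = -0.097599
  f(a) × f(c) < 0, new interval: [1.725000, 2.007500]

After 2 iteration(s), the approximation is c_2 = 2.007500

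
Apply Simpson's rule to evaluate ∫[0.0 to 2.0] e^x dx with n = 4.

f(x) = e^x
a = 0.0, b = 2.0, n = 4
h = (b - a)/n = 0.500000

Simpson's rule: (h/3)[f(x₀) + 4f(x₁) + 2f(x₂) + ... + f(xₙ)]

x_0 = 0.0000, f(x_0) = 1.000000, coefficient = 1
x_1 = 0.5000, f(x_1) = 1.648721, coefficient = 4
x_2 = 1.0000, f(x_2) = 2.718282, coefficient = 2
x_3 = 1.5000, f(x_3) = 4.481689, coefficient = 4
x_4 = 2.0000, f(x_4) = 7.389056, coefficient = 1

I ≈ (0.500000/3) × 38.347261 = 6.391210
Exact value: 6.389056
Error: 0.002154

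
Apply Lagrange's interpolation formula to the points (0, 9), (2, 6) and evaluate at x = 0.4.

Lagrange interpolation formula:
P(x) = Σ yᵢ × Lᵢ(x)
where Lᵢ(x) = Π_{j≠i} (x - xⱼ)/(xᵢ - xⱼ)

L_0(0.4) = (0.4 - 2)/(0 - 2) = 0.800000
L_1(0.4) = (0.4 - 0)/(2 - 0) = 0.200000

P(0.4) = 9×L_0(0.4) + 6×L_1(0.4)
P(0.4) = 8.400000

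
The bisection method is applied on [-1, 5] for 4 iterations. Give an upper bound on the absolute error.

Bisection error bound: |error| ≤ (b-a)/2^n
|error| ≤ (5 - (-1))/2^4 = 6/2^4
|error| ≤ 0.3750000000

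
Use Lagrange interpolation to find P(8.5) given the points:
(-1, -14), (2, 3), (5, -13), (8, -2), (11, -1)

Lagrange interpolation formula:
P(x) = Σ yᵢ × Lᵢ(x)
where Lᵢ(x) = Π_{j≠i} (x - xⱼ)/(xᵢ - xⱼ)

L_0(8.5) = (8.5 - 2)/(-1 - 2) × (8.5 - 5)/(-1 - 5) × (8.5 - 8)/(-1 - 8) × (8.5 - 11)/(-1 - 11) = -0.014628
L_1(8.5) = (8.5 - (-1))/(2 - (-1)) × (8.5 - 5)/(2 - 5) × (8.5 - 8)/(2 - 8) × (8.5 - 11)/(2 - 11) = 0.085520
L_2(8.5) = (8.5 - (-1))/(5 - (-1)) × (8.5 - 2)/(5 - 2) × (8.5 - 8)/(5 - 8) × (8.5 - 11)/(5 - 11) = -0.238233
L_3(8.5) = (8.5 - (-1))/(8 - (-1)) × (8.5 - 2)/(8 - 2) × (8.5 - 5)/(8 - 5) × (8.5 - 11)/(8 - 11) = 1.111754
L_4(8.5) = (8.5 - (-1))/(11 - (-1)) × (8.5 - 2)/(11 - 2) × (8.5 - 5)/(11 - 5) × (8.5 - 8)/(11 - 8) = 0.055588

P(8.5) = (-14)×L_0(8.5) + 3×L_1(8.5) + (-13)×L_2(8.5) + (-2)×L_3(8.5) + (-1)×L_4(8.5)
P(8.5) = 1.279289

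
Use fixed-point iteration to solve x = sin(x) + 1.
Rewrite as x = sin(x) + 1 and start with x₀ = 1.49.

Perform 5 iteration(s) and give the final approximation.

Equation: x = sin(x) + 1
Fixed-point form: x = sin(x) + 1
x₀ = 1.49

x_1 = g(1.490000) = 1.996738
x_2 = g(1.996738) = 1.910650
x_3 = g(1.910650) = 1.942803
x_4 = g(1.942803) = 1.931600
x_5 = g(1.931600) = 1.935614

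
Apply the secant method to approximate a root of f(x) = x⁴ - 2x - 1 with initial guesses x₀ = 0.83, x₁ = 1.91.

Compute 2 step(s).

f(x) = x⁴ - 2x - 1
x₀ = 0.83, x₁ = 1.91

Secant formula: x_{n+1} = x_n - f(x_n)(x_n - x_{n-1})/(f(x_n) - f(x_{n-1}))

Iteration 1:
  f(0.830000) = -2.185417
  f(1.910000) = 8.488634
  x_2 = 1.910000 - 8.488634×(1.910000 - 0.830000)/(8.488634 - (-2.185417))
       = 1.051120
Iteration 2:
  f(1.910000) = 8.488634
  f(1.051120) = -1.881538
  x_3 = 1.051120 - (-1.881538)×(1.051120 - 1.910000)/(-1.881538 - 8.488634)
       = 1.206953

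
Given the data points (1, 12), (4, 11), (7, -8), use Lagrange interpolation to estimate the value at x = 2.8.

Lagrange interpolation formula:
P(x) = Σ yᵢ × Lᵢ(x)
where Lᵢ(x) = Π_{j≠i} (x - xⱼ)/(xᵢ - xⱼ)

L_0(2.8) = (2.8 - 4)/(1 - 4) × (2.8 - 7)/(1 - 7) = 0.280000
L_1(2.8) = (2.8 - 1)/(4 - 1) × (2.8 - 7)/(4 - 7) = 0.840000
L_2(2.8) = (2.8 - 1)/(7 - 1) × (2.8 - 4)/(7 - 4) = -0.120000

P(2.8) = 12×L_0(2.8) + 11×L_1(2.8) + (-8)×L_2(2.8)
P(2.8) = 13.560000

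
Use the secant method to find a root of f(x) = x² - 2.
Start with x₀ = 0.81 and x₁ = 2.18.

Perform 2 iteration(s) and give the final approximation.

f(x) = x² - 2
x₀ = 0.81, x₁ = 2.18

Secant formula: x_{n+1} = x_n - f(x_n)(x_n - x_{n-1})/(f(x_n) - f(x_{n-1}))

Iteration 1:
  f(0.810000) = -1.343900
  f(2.180000) = 2.752400
  x_2 = 2.180000 - 2.752400×(2.180000 - 0.810000)/(2.752400 - (-1.343900))
       = 1.259465
Iteration 2:
  f(2.180000) = 2.752400
  f(1.259465) = -0.413748
  x_3 = 1.259465 - (-0.413748)×(1.259465 - 2.180000)/(-0.413748 - 2.752400)
       = 1.379759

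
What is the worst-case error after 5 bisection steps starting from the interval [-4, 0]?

Bisection error bound: |error| ≤ (b-a)/2^n
|error| ≤ (0 - (-4))/2^5 = 4/2^5
|error| ≤ 0.1250000000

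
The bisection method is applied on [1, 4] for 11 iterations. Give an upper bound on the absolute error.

Bisection error bound: |error| ≤ (b-a)/2^n
|error| ≤ (4 - 1)/2^11 = 3/2^11
|error| ≤ 0.0014648438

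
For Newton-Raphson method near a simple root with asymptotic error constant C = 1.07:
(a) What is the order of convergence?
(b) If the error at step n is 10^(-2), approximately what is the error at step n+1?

(a) Newton-Raphson has quadratic (order 2) convergence near simple roots.
    This means |e_{n+1}| ≈ C|e_n|².

(b) With |e_n| = 10^(-2) and C = 1.07:
    |e_{n+1}| ≈ 1.07 × (10^(-2))² = 1.07 × 10^(-4)

(a) 2 (quadratic); (b) |e_{n+1}| ≈ 1.070e-04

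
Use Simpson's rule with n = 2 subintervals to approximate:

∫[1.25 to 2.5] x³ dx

f(x) = x³
a = 1.25, b = 2.5, n = 2
h = (b - a)/n = 0.625000

Simpson's rule: (h/3)[f(x₀) + 4f(x₁) + 2f(x₂) + ... + f(xₙ)]

x_0 = 1.2500, f(x_0) = 1.953125, coefficient = 1
x_1 = 1.8750, f(x_1) = 6.591797, coefficient = 4
x_2 = 2.5000, f(x_2) = 15.625000, coefficient = 1

I ≈ (0.625000/3) × 43.945312 = 9.155273
Exact value: 9.155273
Error: 0.000000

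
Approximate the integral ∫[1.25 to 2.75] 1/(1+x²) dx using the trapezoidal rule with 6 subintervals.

f(x) = 1/(1+x²)
a = 1.25, b = 2.75, n = 6
h = (b - a)/n = 0.250000

Trapezoidal rule: (h/2)[f(x₀) + 2f(x₁) + 2f(x₂) + ... + f(xₙ)]

x_0 = 1.2500, f(x_0) = 0.390244, coefficient = 1
x_1 = 1.5000, f(x_1) = 0.307692, coefficient = 2
x_2 = 1.7500, f(x_2) = 0.246154, coefficient = 2
x_3 = 2.0000, f(x_3) = 0.200000, coefficient = 2
x_4 = 2.2500, f(x_4) = 0.164948, coefficient = 2
x_5 = 2.5000, f(x_5) = 0.137931, coefficient = 2
x_6 = 2.7500, f(x_6) = 0.116788, coefficient = 1

I ≈ (0.250000/2) × 2.620484 = 0.327560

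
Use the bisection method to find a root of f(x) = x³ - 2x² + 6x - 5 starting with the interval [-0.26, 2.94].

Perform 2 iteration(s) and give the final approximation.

f(x) = x³ - 2x² + 6x - 5
Initial interval: [-0.26, 2.94]

Iteration 1:
  c_1 = (-0.260000 + 2.940000)/2 = 1.340000
  f(c_1) = f(1.340000) = 1.854904
  f(a) × f(c) < 0, new interval: [-0.260000, 1.340000]
Iteration 2:
  c_2 = (-0.260000 + 1.340000)/2 = 0.540000
  f(c_2) = f(0.540000) = -2.185736
  f(a) × f(c) ≥ 0, new interval: [0.540000, 1.340000]

After 2 iteration(s), the approximation is c_2 = 0.540000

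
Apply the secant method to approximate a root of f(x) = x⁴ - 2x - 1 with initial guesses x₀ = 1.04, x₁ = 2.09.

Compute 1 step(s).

f(x) = x⁴ - 2x - 1
x₀ = 1.04, x₁ = 2.09

Secant formula: x_{n+1} = x_n - f(x_n)(x_n - x_{n-1})/(f(x_n) - f(x_{n-1}))

Iteration 1:
  f(1.040000) = -1.910141
  f(2.090000) = 13.900298
  x_2 = 2.090000 - 13.900298×(2.090000 - 1.040000)/(13.900298 - (-1.910141))
       = 1.166856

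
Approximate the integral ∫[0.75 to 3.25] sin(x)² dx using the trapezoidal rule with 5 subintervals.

f(x) = sin(x)²
a = 0.75, b = 3.25, n = 5
h = (b - a)/n = 0.500000

Trapezoidal rule: (h/2)[f(x₀) + 2f(x₁) + 2f(x₂) + ... + f(xₙ)]

x_0 = 0.7500, f(x_0) = 0.464631, coefficient = 1
x_1 = 1.2500, f(x_1) = 0.900572, coefficient = 2
x_2 = 1.7500, f(x_2) = 0.968228, coefficient = 2
x_3 = 2.2500, f(x_3) = 0.605398, coefficient = 2
x_4 = 2.7500, f(x_4) = 0.145665, coefficient = 2
x_5 = 3.2500, f(x_5) = 0.011706, coefficient = 1

I ≈ (0.500000/2) × 5.716064 = 1.429016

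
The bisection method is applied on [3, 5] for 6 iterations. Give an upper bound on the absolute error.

Bisection error bound: |error| ≤ (b-a)/2^n
|error| ≤ (5 - 3)/2^6 = 2/2^6
|error| ≤ 0.0312500000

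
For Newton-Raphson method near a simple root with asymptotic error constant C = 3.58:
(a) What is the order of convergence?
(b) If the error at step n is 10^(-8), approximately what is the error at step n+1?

(a) Newton-Raphson has quadratic (order 2) convergence near simple roots.
    This means |e_{n+1}| ≈ C|e_n|².

(b) With |e_n| = 10^(-8) and C = 3.58:
    |e_{n+1}| ≈ 3.58 × (10^(-8))² = 3.58 × 10^(-16)

(a) 2 (quadratic); (b) |e_{n+1}| ≈ 3.580e-16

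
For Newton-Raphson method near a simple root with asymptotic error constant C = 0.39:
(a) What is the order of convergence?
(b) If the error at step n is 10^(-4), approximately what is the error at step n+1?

(a) Newton-Raphson has quadratic (order 2) convergence near simple roots.
    This means |e_{n+1}| ≈ C|e_n|².

(b) With |e_n| = 10^(-4) and C = 0.39:
    |e_{n+1}| ≈ 0.39 × (10^(-4))² = 0.39 × 10^(-8)

(a) 2 (quadratic); (b) |e_{n+1}| ≈ 3.900e-09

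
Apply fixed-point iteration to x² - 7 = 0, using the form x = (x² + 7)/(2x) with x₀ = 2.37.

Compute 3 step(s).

Equation: x² - 7 = 0
Fixed-point form: x = (x² + 7)/(2x)
x₀ = 2.37

x_1 = g(2.370000) = 2.661793
x_2 = g(2.661793) = 2.645800
x_3 = g(2.645800) = 2.645751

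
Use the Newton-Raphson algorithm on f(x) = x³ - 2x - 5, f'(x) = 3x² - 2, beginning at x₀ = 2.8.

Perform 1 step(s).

f(x) = x³ - 2x - 5
f'(x) = 3x² - 2
x₀ = 2.8

Newton-Raphson formula: x_{n+1} = x_n - f(x_n)/f'(x_n)

Iteration 1:
  f(2.800000) = 11.352000
  f'(2.800000) = 21.520000
  x_1 = 2.800000 - 11.352000/21.520000 = 2.272491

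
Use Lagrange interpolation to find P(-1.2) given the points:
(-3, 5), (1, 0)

Lagrange interpolation formula:
P(x) = Σ yᵢ × Lᵢ(x)
where Lᵢ(x) = Π_{j≠i} (x - xⱼ)/(xᵢ - xⱼ)

L_0(-1.2) = (-1.2 - 1)/(-3 - 1) = 0.550000
L_1(-1.2) = (-1.2 - (-3))/(1 - (-3)) = 0.450000

P(-1.2) = 5×L_0(-1.2) + 0×L_1(-1.2)
P(-1.2) = 2.750000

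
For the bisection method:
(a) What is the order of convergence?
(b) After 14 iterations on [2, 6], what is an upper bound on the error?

(a) Bisection has linear (order 1) convergence; the error is halved each step.

(b) Error bound = (b-a)/2^n = (6 - 2)/2^{14}
    = 4/2^{14}

(a) 1 (linear); (b) error ≤ 2.44e-04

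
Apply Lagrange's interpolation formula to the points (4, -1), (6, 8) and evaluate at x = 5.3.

Lagrange interpolation formula:
P(x) = Σ yᵢ × Lᵢ(x)
where Lᵢ(x) = Π_{j≠i} (x - xⱼ)/(xᵢ - xⱼ)

L_0(5.3) = (5.3 - 6)/(4 - 6) = 0.350000
L_1(5.3) = (5.3 - 4)/(6 - 4) = 0.650000

P(5.3) = (-1)×L_0(5.3) + 8×L_1(5.3)
P(5.3) = 4.850000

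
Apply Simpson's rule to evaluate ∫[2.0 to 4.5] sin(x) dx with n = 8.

f(x) = sin(x)
a = 2.0, b = 4.5, n = 8
h = (b - a)/n = 0.312500

Simpson's rule: (h/3)[f(x₀) + 4f(x₁) + 2f(x₂) + ... + f(xₙ)]

x_0 = 2.0000, f(x_0) = 0.909297, coefficient = 1
x_1 = 2.3125, f(x_1) = 0.737319, coefficient = 4
x_2 = 2.6250, f(x_2) = 0.493920, coefficient = 2
x_3 = 2.9375, f(x_3) = 0.202679, coefficient = 4
x_4 = 3.2500, f(x_4) = -0.108195, coefficient = 2
x_5 = 3.5625, f(x_5) = -0.408589, coefficient = 4
x_6 = 3.8750, f(x_6) = -0.669405, coefficient = 2
x_7 = 4.1875, f(x_7) = -0.865380, coefficient = 4
x_8 = 4.5000, f(x_8) = -0.977530, coefficient = 1

I ≈ (0.312500/3) × -1.971476 = -0.205362
Exact value: -0.205351
Error: 0.000011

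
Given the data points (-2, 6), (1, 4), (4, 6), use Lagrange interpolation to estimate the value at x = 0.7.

Lagrange interpolation formula:
P(x) = Σ yᵢ × Lᵢ(x)
where Lᵢ(x) = Π_{j≠i} (x - xⱼ)/(xᵢ - xⱼ)

L_0(0.7) = (0.7 - 1)/(-2 - 1) × (0.7 - 4)/(-2 - 4) = 0.055000
L_1(0.7) = (0.7 - (-2))/(1 - (-2)) × (0.7 - 4)/(1 - 4) = 0.990000
L_2(0.7) = (0.7 - (-2))/(4 - (-2)) × (0.7 - 1)/(4 - 1) = -0.045000

P(0.7) = 6×L_0(0.7) + 4×L_1(0.7) + 6×L_2(0.7)
P(0.7) = 4.020000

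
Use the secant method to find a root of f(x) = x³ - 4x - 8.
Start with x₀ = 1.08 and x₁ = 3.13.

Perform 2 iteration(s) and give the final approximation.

f(x) = x³ - 4x - 8
x₀ = 1.08, x₁ = 3.13

Secant formula: x_{n+1} = x_n - f(x_n)(x_n - x_{n-1})/(f(x_n) - f(x_{n-1}))

Iteration 1:
  f(1.080000) = -11.060288
  f(3.130000) = 10.144297
  x_2 = 3.130000 - 10.144297×(3.130000 - 1.080000)/(10.144297 - (-11.060288))
       = 2.149278
Iteration 2:
  f(3.130000) = 10.144297
  f(2.149278) = -6.668749
  x_3 = 2.149278 - (-6.668749)×(2.149278 - 3.130000)/(-6.668749 - 10.144297)
       = 2.538273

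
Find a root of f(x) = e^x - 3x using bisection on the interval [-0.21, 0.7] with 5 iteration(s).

f(x) = e^x - 3x
Initial interval: [-0.21, 0.7]

Iteration 1:
  c_1 = (-0.210000 + 0.700000)/2 = 0.245000
  f(c_1) = f(0.245000) = 0.542621
  f(a) × f(c) ≥ 0, new interval: [0.245000, 0.700000]
Iteration 2:
  c_2 = (0.245000 + 0.700000)/2 = 0.472500
  f(c_2) = f(0.472500) = 0.186499
  f(a) × f(c) ≥ 0, new interval: [0.472500, 0.700000]
Iteration 3:
  c_3 = (0.472500 + 0.700000)/2 = 0.586250
  f(c_3) = f(0.586250) = 0.038486
  f(a) × f(c) ≥ 0, new interval: [0.586250, 0.700000]
Iteration 4:
  c_4 = (0.586250 + 0.700000)/2 = 0.643125
  f(c_4) = f(0.643125) = -0.026958
  f(a) × f(c) < 0, new interval: [0.586250, 0.643125]
Iteration 5:
  c_5 = (0.586250 + 0.643125)/2 = 0.614687
  f(c_5) = f(0.614687) = 0.005016
  f(a) × f(c) ≥ 0, new interval: [0.614687, 0.643125]

After 5 iteration(s), the approximation is c_5 = 0.614687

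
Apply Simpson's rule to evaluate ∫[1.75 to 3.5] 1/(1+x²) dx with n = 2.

f(x) = 1/(1+x²)
a = 1.75, b = 3.5, n = 2
h = (b - a)/n = 0.875000

Simpson's rule: (h/3)[f(x₀) + 4f(x₁) + 2f(x₂) + ... + f(xₙ)]

x_0 = 1.7500, f(x_0) = 0.246154, coefficient = 1
x_1 = 2.6250, f(x_1) = 0.126733, coefficient = 4
x_2 = 3.5000, f(x_2) = 0.075472, coefficient = 1

I ≈ (0.875000/3) × 0.828556 = 0.241662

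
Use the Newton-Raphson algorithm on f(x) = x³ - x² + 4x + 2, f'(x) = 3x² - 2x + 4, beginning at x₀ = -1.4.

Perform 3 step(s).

f(x) = x³ - x² + 4x + 2
f'(x) = 3x² - 2x + 4
x₀ = -1.4

Newton-Raphson formula: x_{n+1} = x_n - f(x_n)/f'(x_n)

Iteration 1:
  f(-1.400000) = -8.304000
  f'(-1.400000) = 12.680000
  x_1 = -1.400000 - (-8.304000)/12.680000 = -0.745110
Iteration 2:
  f(-0.745110) = -1.949309
  f'(-0.745110) = 7.155789
  x_2 = -0.745110 - (-1.949309)/7.155789 = -0.472700
Iteration 3:
  f(-0.472700) = -0.219870
  f'(-0.472700) = 5.615738
  x_3 = -0.472700 - (-0.219870)/5.615738 = -0.433548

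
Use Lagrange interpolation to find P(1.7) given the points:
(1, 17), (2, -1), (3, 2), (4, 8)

Lagrange interpolation formula:
P(x) = Σ yᵢ × Lᵢ(x)
where Lᵢ(x) = Π_{j≠i} (x - xⱼ)/(xᵢ - xⱼ)

L_0(1.7) = (1.7 - 2)/(1 - 2) × (1.7 - 3)/(1 - 3) × (1.7 - 4)/(1 - 4) = 0.149500
L_1(1.7) = (1.7 - 1)/(2 - 1) × (1.7 - 3)/(2 - 3) × (1.7 - 4)/(2 - 4) = 1.046500
L_2(1.7) = (1.7 - 1)/(3 - 1) × (1.7 - 2)/(3 - 2) × (1.7 - 4)/(3 - 4) = -0.241500
L_3(1.7) = (1.7 - 1)/(4 - 1) × (1.7 - 2)/(4 - 2) × (1.7 - 3)/(4 - 3) = 0.045500

P(1.7) = 17×L_0(1.7) + (-1)×L_1(1.7) + 2×L_2(1.7) + 8×L_3(1.7)
P(1.7) = 1.376000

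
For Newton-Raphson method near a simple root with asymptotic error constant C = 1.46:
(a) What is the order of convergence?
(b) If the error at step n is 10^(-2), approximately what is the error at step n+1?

(a) Newton-Raphson has quadratic (order 2) convergence near simple roots.
    This means |e_{n+1}| ≈ C|e_n|².

(b) With |e_n| = 10^(-2) and C = 1.46:
    |e_{n+1}| ≈ 1.46 × (10^(-2))² = 1.46 × 10^(-4)

(a) 2 (quadratic); (b) |e_{n+1}| ≈ 1.460e-04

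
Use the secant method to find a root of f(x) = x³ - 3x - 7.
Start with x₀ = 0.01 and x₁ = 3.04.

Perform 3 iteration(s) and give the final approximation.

f(x) = x³ - 3x - 7
x₀ = 0.01, x₁ = 3.04

Secant formula: x_{n+1} = x_n - f(x_n)(x_n - x_{n-1})/(f(x_n) - f(x_{n-1}))

Iteration 1:
  f(0.010000) = -7.029999
  f(3.040000) = 11.974464
  x_2 = 3.040000 - 11.974464×(3.040000 - 0.010000)/(11.974464 - (-7.029999))
       = 1.130837
Iteration 2:
  f(3.040000) = 11.974464
  f(1.130837) = -8.946406
  x_3 = 1.130837 - (-8.946406)×(1.130837 - 3.040000)/(-8.946406 - 11.974464)
       = 1.947253
Iteration 3:
  f(1.130837) = -8.946406
  f(1.947253) = -5.458173
  x_4 = 1.947253 - (-5.458173)×(1.947253 - 1.130837)/(-5.458173 - (-8.946406))
       = 3.224732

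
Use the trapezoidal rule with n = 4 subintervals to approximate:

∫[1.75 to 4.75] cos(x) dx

f(x) = cos(x)
a = 1.75, b = 4.75, n = 4
h = (b - a)/n = 0.750000

Trapezoidal rule: (h/2)[f(x₀) + 2f(x₁) + 2f(x₂) + ... + f(xₙ)]

x_0 = 1.7500, f(x_0) = -0.178246, coefficient = 1
x_1 = 2.5000, f(x_1) = -0.801144, coefficient = 2
x_2 = 3.2500, f(x_2) = -0.994130, coefficient = 2
x_3 = 4.0000, f(x_3) = -0.653644, coefficient = 2
x_4 = 4.7500, f(x_4) = 0.037602, coefficient = 1

I ≈ (0.750000/2) × -5.038478 = -1.889429
Exact value: -1.983279
Error: 0.093850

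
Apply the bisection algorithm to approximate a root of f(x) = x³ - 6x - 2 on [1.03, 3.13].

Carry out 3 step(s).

f(x) = x³ - 6x - 2
Initial interval: [1.03, 3.13]

Iteration 1:
  c_1 = (1.030000 + 3.130000)/2 = 2.080000
  f(c_1) = f(2.080000) = -5.481088
  f(a) × f(c) ≥ 0, new interval: [2.080000, 3.130000]
Iteration 2:
  c_2 = (2.080000 + 3.130000)/2 = 2.605000
  f(c_2) = f(2.605000) = 0.047595
  f(a) × f(c) < 0, new interval: [2.080000, 2.605000]
Iteration 3:
  c_3 = (2.080000 + 2.605000)/2 = 2.342500
  f(c_3) = f(2.342500) = -3.200985
  f(a) × f(c) ≥ 0, new interval: [2.342500, 2.605000]

After 3 iteration(s), the approximation is c_3 = 2.342500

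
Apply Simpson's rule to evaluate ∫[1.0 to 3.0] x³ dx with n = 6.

f(x) = x³
a = 1.0, b = 3.0, n = 6
h = (b - a)/n = 0.333333

Simpson's rule: (h/3)[f(x₀) + 4f(x₁) + 2f(x₂) + ... + f(xₙ)]

x_0 = 1.0000, f(x_0) = 1.000000, coefficient = 1
x_1 = 1.3333, f(x_1) = 2.370370, coefficient = 4
x_2 = 1.6667, f(x_2) = 4.629630, coefficient = 2
x_3 = 2.0000, f(x_3) = 8.000000, coefficient = 4
x_4 = 2.3333, f(x_4) = 12.703704, coefficient = 2
x_5 = 2.6667, f(x_5) = 18.962963, coefficient = 4
x_6 = 3.0000, f(x_6) = 27.000000, coefficient = 1

I ≈ (0.333333/3) × 180.000000 = 20.000000
Exact value: 20.000000
Error: 0.000000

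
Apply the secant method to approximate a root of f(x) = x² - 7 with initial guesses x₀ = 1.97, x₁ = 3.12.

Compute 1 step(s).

f(x) = x² - 7
x₀ = 1.97, x₁ = 3.12

Secant formula: x_{n+1} = x_n - f(x_n)(x_n - x_{n-1})/(f(x_n) - f(x_{n-1}))

Iteration 1:
  f(1.970000) = -3.119100
  f(3.120000) = 2.734400
  x_2 = 3.120000 - 2.734400×(3.120000 - 1.970000)/(2.734400 - (-3.119100))
       = 2.582790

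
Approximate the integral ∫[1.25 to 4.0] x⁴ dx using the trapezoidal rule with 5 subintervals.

f(x) = x⁴
a = 1.25, b = 4.0, n = 5
h = (b - a)/n = 0.550000

Trapezoidal rule: (h/2)[f(x₀) + 2f(x₁) + 2f(x₂) + ... + f(xₙ)]

x_0 = 1.2500, f(x_0) = 2.441406, coefficient = 1
x_1 = 1.8000, f(x_1) = 10.497600, coefficient = 2
x_2 = 2.3500, f(x_2) = 30.498006, coefficient = 2
x_3 = 2.9000, f(x_3) = 70.728100, coefficient = 2
x_4 = 3.4500, f(x_4) = 141.669506, coefficient = 2
x_5 = 4.0000, f(x_5) = 256.000000, coefficient = 1

I ≈ (0.550000/2) × 765.227831 = 210.437654
Exact value: 204.189648
Error: 6.248005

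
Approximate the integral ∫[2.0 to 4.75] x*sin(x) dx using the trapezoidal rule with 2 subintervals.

f(x) = x*sin(x)
a = 2.0, b = 4.75, n = 2
h = (b - a)/n = 1.375000

Trapezoidal rule: (h/2)[f(x₀) + 2f(x₁) + 2f(x₂) + ... + f(xₙ)]

x_0 = 2.0000, f(x_0) = 1.818595, coefficient = 1
x_1 = 3.3750, f(x_1) = -0.780617, coefficient = 2
x_2 = 4.7500, f(x_2) = -4.746641, coefficient = 1

I ≈ (1.375000/2) × -4.489279 = -3.086379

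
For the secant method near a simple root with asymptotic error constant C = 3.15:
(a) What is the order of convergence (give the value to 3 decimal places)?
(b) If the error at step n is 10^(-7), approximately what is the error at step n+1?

(a) Secant method has superlinear convergence with order φ = (1+√5)/2 ≈ 1.618.
    This means |e_{n+1}| ≈ C|e_n|^1.618.

(b) With |e_n| = 10^(-7) and C = 3.15:
    |e_{n+1}| ≈ 3.15 × (10^(-7))^1.618 = 3.15 × 10^(-11.33)

(a) ≈ 1.618 (golden ratio); (b) |e_{n+1}| ≈ 1.486e-11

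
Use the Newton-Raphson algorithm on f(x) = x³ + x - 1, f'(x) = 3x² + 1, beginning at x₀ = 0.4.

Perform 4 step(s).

f(x) = x³ + x - 1
f'(x) = 3x² + 1
x₀ = 0.4

Newton-Raphson formula: x_{n+1} = x_n - f(x_n)/f'(x_n)

Iteration 1:
  f(0.400000) = -0.536000
  f'(0.400000) = 1.480000
  x_1 = 0.400000 - (-0.536000)/1.480000 = 0.762162
Iteration 2:
  f(0.762162) = 0.204895
  f'(0.762162) = 2.742673
  x_2 = 0.762162 - 0.204895/2.742673 = 0.687456
Iteration 3:
  f(0.687456) = 0.012344
  f'(0.687456) = 2.417786
  x_3 = 0.687456 - 0.012344/2.417786 = 0.682350
Iteration 4:
  f(0.682350) = 0.000054
  f'(0.682350) = 2.396805
  x_4 = 0.682350 - 0.000054/2.396805 = 0.682328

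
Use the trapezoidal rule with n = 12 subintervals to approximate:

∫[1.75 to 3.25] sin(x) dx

f(x) = sin(x)
a = 1.75, b = 3.25, n = 12
h = (b - a)/n = 0.125000

Trapezoidal rule: (h/2)[f(x₀) + 2f(x₁) + 2f(x₂) + ... + f(xₙ)]

x_0 = 1.7500, f(x_0) = 0.983986, coefficient = 1
x_1 = 1.8750, f(x_1) = 0.954086, coefficient = 2
x_2 = 2.0000, f(x_2) = 0.909297, coefficient = 2
x_3 = 2.1250, f(x_3) = 0.850320, coefficient = 2
x_4 = 2.2500, f(x_4) = 0.778073, coefficient = 2
x_5 = 2.3750, f(x_5) = 0.693685, coefficient = 2
x_6 = 2.5000, f(x_6) = 0.598472, coefficient = 2
x_7 = 2.6250, f(x_7) = 0.493920, coefficient = 2
x_8 = 2.7500, f(x_8) = 0.381661, coefficient = 2
x_9 = 2.8750, f(x_9) = 0.263446, coefficient = 2
x_10 = 3.0000, f(x_10) = 0.141120, coefficient = 2
x_11 = 3.1250, f(x_11) = 0.016592, coefficient = 2
x_12 = 3.2500, f(x_12) = -0.108195, coefficient = 1

I ≈ (0.125000/2) × 13.037136 = 0.814821
Exact value: 0.815884
Error: 0.001063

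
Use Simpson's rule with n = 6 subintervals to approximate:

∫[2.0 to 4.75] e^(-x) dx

f(x) = e^(-x)
a = 2.0, b = 4.75, n = 6
h = (b - a)/n = 0.458333

Simpson's rule: (h/3)[f(x₀) + 4f(x₁) + 2f(x₂) + ... + f(xₙ)]

x_0 = 2.0000, f(x_0) = 0.135335, coefficient = 1
x_1 = 2.4583, f(x_1) = 0.085577, coefficient = 4
x_2 = 2.9167, f(x_2) = 0.054114, coefficient = 2
x_3 = 3.3750, f(x_3) = 0.034218, coefficient = 4
x_4 = 3.8333, f(x_4) = 0.021637, coefficient = 2
x_5 = 4.2917, f(x_5) = 0.013682, coefficient = 4
x_6 = 4.7500, f(x_6) = 0.008652, coefficient = 1

I ≈ (0.458333/3) × 0.829400 = 0.126714
Exact value: 0.126684
Error: 0.000030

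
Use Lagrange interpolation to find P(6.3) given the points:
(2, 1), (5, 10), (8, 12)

Lagrange interpolation formula:
P(x) = Σ yᵢ × Lᵢ(x)
where Lᵢ(x) = Π_{j≠i} (x - xⱼ)/(xᵢ - xⱼ)

L_0(6.3) = (6.3 - 5)/(2 - 5) × (6.3 - 8)/(2 - 8) = -0.122778
L_1(6.3) = (6.3 - 2)/(5 - 2) × (6.3 - 8)/(5 - 8) = 0.812222
L_2(6.3) = (6.3 - 2)/(8 - 2) × (6.3 - 5)/(8 - 5) = 0.310556

P(6.3) = 1×L_0(6.3) + 10×L_1(6.3) + 12×L_2(6.3)
P(6.3) = 11.726111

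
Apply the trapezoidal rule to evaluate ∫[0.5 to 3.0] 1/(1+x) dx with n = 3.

f(x) = 1/(1+x)
a = 0.5, b = 3.0, n = 3
h = (b - a)/n = 0.833333

Trapezoidal rule: (h/2)[f(x₀) + 2f(x₁) + 2f(x₂) + ... + f(xₙ)]

x_0 = 0.5000, f(x_0) = 0.666667, coefficient = 1
x_1 = 1.3333, f(x_1) = 0.428571, coefficient = 2
x_2 = 2.1667, f(x_2) = 0.315789, coefficient = 2
x_3 = 3.0000, f(x_3) = 0.250000, coefficient = 1

I ≈ (0.833333/2) × 2.405388 = 1.002245
Exact value: 0.980829
Error: 0.021416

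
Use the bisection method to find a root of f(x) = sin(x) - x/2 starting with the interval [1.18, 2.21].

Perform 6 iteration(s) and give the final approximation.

f(x) = sin(x) - x/2
Initial interval: [1.18, 2.21]

Iteration 1:
  c_1 = (1.180000 + 2.210000)/2 = 1.695000
  f(c_1) = f(1.695000) = 0.144797
  f(a) × f(c) ≥ 0, new interval: [1.695000, 2.210000]
Iteration 2:
  c_2 = (1.695000 + 2.210000)/2 = 1.952500
  f(c_2) = f(1.952500) = -0.048219
  f(a) × f(c) < 0, new interval: [1.695000, 1.952500]
Iteration 3:
  c_3 = (1.695000 + 1.952500)/2 = 1.823750
  f(c_3) = f(1.823750) = 0.056302
  f(a) × f(c) ≥ 0, new interval: [1.823750, 1.952500]
Iteration 4:
  c_4 = (1.823750 + 1.952500)/2 = 1.888125
  f(c_4) = f(1.888125) = 0.006010
  f(a) × f(c) ≥ 0, new interval: [1.888125, 1.952500]
Iteration 5:
  c_5 = (1.888125 + 1.952500)/2 = 1.920313
  f(c_5) = f(1.920313) = -0.020618
  f(a) × f(c) < 0, new interval: [1.888125, 1.920313]
Iteration 6:
  c_6 = (1.888125 + 1.920313)/2 = 1.904219
  f(c_6) = f(1.904219) = -0.007182
  f(a) × f(c) < 0, new interval: [1.888125, 1.904219]

After 6 iteration(s), the approximation is c_6 = 1.904219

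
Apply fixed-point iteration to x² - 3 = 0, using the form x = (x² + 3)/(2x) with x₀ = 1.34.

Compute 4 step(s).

Equation: x² - 3 = 0
Fixed-point form: x = (x² + 3)/(2x)
x₀ = 1.34

x_1 = g(1.340000) = 1.789403
x_2 = g(1.789403) = 1.732970
x_3 = g(1.732970) = 1.732051
x_4 = g(1.732051) = 1.732051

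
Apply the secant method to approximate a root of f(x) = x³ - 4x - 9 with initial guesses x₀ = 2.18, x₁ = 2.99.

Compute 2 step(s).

f(x) = x³ - 4x - 9
x₀ = 2.18, x₁ = 2.99

Secant formula: x_{n+1} = x_n - f(x_n)(x_n - x_{n-1})/(f(x_n) - f(x_{n-1}))

Iteration 1:
  f(2.180000) = -7.359768
  f(2.990000) = 5.770899
  x_2 = 2.990000 - 5.770899×(2.990000 - 2.180000)/(5.770899 - (-7.359768))
       = 2.634007
Iteration 2:
  f(2.990000) = 5.770899
  f(2.634007) = -1.261310
  x_3 = 2.634007 - (-1.261310)×(2.634007 - 2.990000)/(-1.261310 - 5.770899)
       = 2.697858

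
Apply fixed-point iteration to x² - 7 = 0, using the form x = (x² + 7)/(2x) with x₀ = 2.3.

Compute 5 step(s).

Equation: x² - 7 = 0
Fixed-point form: x = (x² + 7)/(2x)
x₀ = 2.3

x_1 = g(2.300000) = 2.671739
x_2 = g(2.671739) = 2.645878
x_3 = g(2.645878) = 2.645751
x_4 = g(2.645751) = 2.645751
x_5 = g(2.645751) = 2.645751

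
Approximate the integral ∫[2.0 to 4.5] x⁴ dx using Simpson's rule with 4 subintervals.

f(x) = x⁴
a = 2.0, b = 4.5, n = 4
h = (b - a)/n = 0.625000

Simpson's rule: (h/3)[f(x₀) + 4f(x₁) + 2f(x₂) + ... + f(xₙ)]

x_0 = 2.0000, f(x_0) = 16.000000, coefficient = 1
x_1 = 2.6250, f(x_1) = 47.480713, coefficient = 4
x_2 = 3.2500, f(x_2) = 111.566406, coefficient = 2
x_3 = 3.8750, f(x_3) = 225.468994, coefficient = 4
x_4 = 4.5000, f(x_4) = 410.062500, coefficient = 1

I ≈ (0.625000/3) × 1740.994141 = 362.707113
Exact value: 362.656250
Error: 0.050863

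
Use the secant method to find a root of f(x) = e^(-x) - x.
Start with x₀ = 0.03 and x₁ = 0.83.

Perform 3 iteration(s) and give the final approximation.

f(x) = e^(-x) - x
x₀ = 0.03, x₁ = 0.83

Secant formula: x_{n+1} = x_n - f(x_n)(x_n - x_{n-1})/(f(x_n) - f(x_{n-1}))

Iteration 1:
  f(0.030000) = 0.940446
  f(0.830000) = -0.393951
  x_2 = 0.830000 - (-0.393951)×(0.830000 - 0.030000)/(-0.393951 - 0.940446)
       = 0.593818
Iteration 2:
  f(0.830000) = -0.393951
  f(0.593818) = -0.041603
  x_3 = 0.593818 - (-0.041603)×(0.593818 - 0.830000)/(-0.041603 - (-0.393951))
       = 0.565931
Iteration 3:
  f(0.593818) = -0.041603
  f(0.565931) = 0.001900
  x_4 = 0.565931 - 0.001900×(0.565931 - 0.593818)/(0.001900 - (-0.041603))
       = 0.567149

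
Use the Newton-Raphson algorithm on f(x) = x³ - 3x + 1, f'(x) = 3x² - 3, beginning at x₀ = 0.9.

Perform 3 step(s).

f(x) = x³ - 3x + 1
f'(x) = 3x² - 3
x₀ = 0.9

Newton-Raphson formula: x_{n+1} = x_n - f(x_n)/f'(x_n)

Iteration 1:
  f(0.900000) = -0.971000
  f'(0.900000) = -0.570000
  x_1 = 0.900000 - (-0.971000)/(-0.570000) = -0.803509
Iteration 2:
  f(-0.803509) = 2.891760
  f'(-0.803509) = -1.063121
  x_2 = -0.803509 - 2.891760/(-1.063121) = 1.916558
Iteration 3:
  f(1.916558) = 2.290216
  f'(1.916558) = 8.019582
  x_3 = 1.916558 - 2.290216/8.019582 = 1.630980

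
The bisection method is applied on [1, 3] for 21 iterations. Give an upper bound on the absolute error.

Bisection error bound: |error| ≤ (b-a)/2^n
|error| ≤ (3 - 1)/2^21 = 2/2^21
|error| ≤ 0.0000009537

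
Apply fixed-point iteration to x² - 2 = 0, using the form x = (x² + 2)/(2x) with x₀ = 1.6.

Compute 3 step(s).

Equation: x² - 2 = 0
Fixed-point form: x = (x² + 2)/(2x)
x₀ = 1.6

x_1 = g(1.600000) = 1.425000
x_2 = g(1.425000) = 1.414254
x_3 = g(1.414254) = 1.414214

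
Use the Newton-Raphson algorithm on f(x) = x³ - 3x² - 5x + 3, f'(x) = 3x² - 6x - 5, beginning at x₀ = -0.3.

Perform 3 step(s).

f(x) = x³ - 3x² - 5x + 3
f'(x) = 3x² - 6x - 5
x₀ = -0.3

Newton-Raphson formula: x_{n+1} = x_n - f(x_n)/f'(x_n)

Iteration 1:
  f(-0.300000) = 4.203000
  f'(-0.300000) = -2.930000
  x_1 = -0.300000 - 4.203000/(-2.930000) = 1.134471
Iteration 2:
  f(1.134471) = -5.073336
  f'(1.134471) = -7.945753
  x_2 = 1.134471 - (-5.073336)/(-7.945753) = 0.495974
Iteration 3:
  f(0.495974) = -0.095838
  f'(0.495974) = -7.237874
  x_3 = 0.495974 - (-0.095838)/(-7.237874) = 0.482733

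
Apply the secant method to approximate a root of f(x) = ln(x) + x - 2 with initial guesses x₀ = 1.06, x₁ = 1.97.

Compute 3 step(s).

f(x) = ln(x) + x - 2
x₀ = 1.06, x₁ = 1.97

Secant formula: x_{n+1} = x_n - f(x_n)(x_n - x_{n-1})/(f(x_n) - f(x_{n-1}))

Iteration 1:
  f(1.060000) = -0.881731
  f(1.970000) = 0.648034
  x_2 = 1.970000 - 0.648034×(1.970000 - 1.060000)/(0.648034 - (-0.881731))
       = 1.584509
Iteration 2:
  f(1.970000) = 0.648034
  f(1.584509) = 0.044784
  x_3 = 1.584509 - 0.044784×(1.584509 - 1.970000)/(0.044784 - 0.648034)
       = 1.555891
Iteration 3:
  f(1.584509) = 0.044784
  f(1.555891) = -0.002060
  x_4 = 1.555891 - (-0.002060)×(1.555891 - 1.584509)/(-0.002060 - 0.044784)
       = 1.557150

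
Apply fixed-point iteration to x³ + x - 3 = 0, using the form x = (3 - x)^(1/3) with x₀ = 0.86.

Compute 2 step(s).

Equation: x³ + x - 3 = 0
Fixed-point form: x = (3 - x)^(1/3)
x₀ = 0.86

x_1 = g(0.860000) = 1.288659
x_2 = g(1.288659) = 1.196131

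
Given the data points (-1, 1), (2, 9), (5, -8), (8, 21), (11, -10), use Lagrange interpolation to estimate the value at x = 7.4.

Lagrange interpolation formula:
P(x) = Σ yᵢ × Lᵢ(x)
where Lᵢ(x) = Π_{j≠i} (x - xⱼ)/(xᵢ - xⱼ)

L_0(7.4) = (7.4 - 2)/(-1 - 2) × (7.4 - 5)/(-1 - 5) × (7.4 - 8)/(-1 - 8) × (7.4 - 11)/(-1 - 11) = 0.014400
L_1(7.4) = (7.4 - (-1))/(2 - (-1)) × (7.4 - 5)/(2 - 5) × (7.4 - 8)/(2 - 8) × (7.4 - 11)/(2 - 11) = -0.089600
L_2(7.4) = (7.4 - (-1))/(5 - (-1)) × (7.4 - 2)/(5 - 2) × (7.4 - 8)/(5 - 8) × (7.4 - 11)/(5 - 11) = 0.302400
L_3(7.4) = (7.4 - (-1))/(8 - (-1)) × (7.4 - 2)/(8 - 2) × (7.4 - 5)/(8 - 5) × (7.4 - 11)/(8 - 11) = 0.806400
L_4(7.4) = (7.4 - (-1))/(11 - (-1)) × (7.4 - 2)/(11 - 2) × (7.4 - 5)/(11 - 5) × (7.4 - 8)/(11 - 8) = -0.033600

P(7.4) = 1×L_0(7.4) + 9×L_1(7.4) + (-8)×L_2(7.4) + 21×L_3(7.4) + (-10)×L_4(7.4)
P(7.4) = 14.059200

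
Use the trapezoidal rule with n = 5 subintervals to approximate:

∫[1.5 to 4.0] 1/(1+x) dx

f(x) = 1/(1+x)
a = 1.5, b = 4.0, n = 5
h = (b - a)/n = 0.500000

Trapezoidal rule: (h/2)[f(x₀) + 2f(x₁) + 2f(x₂) + ... + f(xₙ)]

x_0 = 1.5000, f(x_0) = 0.400000, coefficient = 1
x_1 = 2.0000, f(x_1) = 0.333333, coefficient = 2
x_2 = 2.5000, f(x_2) = 0.285714, coefficient = 2
x_3 = 3.0000, f(x_3) = 0.250000, coefficient = 2
x_4 = 3.5000, f(x_4) = 0.222222, coefficient = 2
x_5 = 4.0000, f(x_5) = 0.200000, coefficient = 1

I ≈ (0.500000/2) × 2.782540 = 0.695635
Exact value: 0.693147
Error: 0.002488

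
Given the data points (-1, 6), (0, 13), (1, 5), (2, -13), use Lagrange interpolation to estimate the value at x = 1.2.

Lagrange interpolation formula:
P(x) = Σ yᵢ × Lᵢ(x)
where Lᵢ(x) = Π_{j≠i} (x - xⱼ)/(xᵢ - xⱼ)

L_0(1.2) = (1.2 - 0)/(-1 - 0) × (1.2 - 1)/(-1 - 1) × (1.2 - 2)/(-1 - 2) = 0.032000
L_1(1.2) = (1.2 - (-1))/(0 - (-1)) × (1.2 - 1)/(0 - 1) × (1.2 - 2)/(0 - 2) = -0.176000
L_2(1.2) = (1.2 - (-1))/(1 - (-1)) × (1.2 - 0)/(1 - 0) × (1.2 - 2)/(1 - 2) = 1.056000
L_3(1.2) = (1.2 - (-1))/(2 - (-1)) × (1.2 - 0)/(2 - 0) × (1.2 - 1)/(2 - 1) = 0.088000

P(1.2) = 6×L_0(1.2) + 13×L_1(1.2) + 5×L_2(1.2) + (-13)×L_3(1.2)
P(1.2) = 2.040000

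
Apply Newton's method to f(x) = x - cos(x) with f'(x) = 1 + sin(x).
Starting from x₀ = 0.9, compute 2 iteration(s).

f(x) = x - cos(x)
f'(x) = 1 + sin(x)
x₀ = 0.9

Newton-Raphson formula: x_{n+1} = x_n - f(x_n)/f'(x_n)

Iteration 1:
  f(0.900000) = 0.278390
  f'(0.900000) = 1.783327
  x_1 = 0.900000 - 0.278390/1.783327 = 0.743893
Iteration 2:
  f(0.743893) = 0.008055
  f'(0.743893) = 1.677158
  x_2 = 0.743893 - 0.008055/1.677158 = 0.739090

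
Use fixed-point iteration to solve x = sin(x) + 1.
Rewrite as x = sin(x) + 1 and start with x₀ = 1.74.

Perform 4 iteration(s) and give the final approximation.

Equation: x = sin(x) + 1
Fixed-point form: x = sin(x) + 1
x₀ = 1.74

x_1 = g(1.740000) = 1.985719
x_2 = g(1.985719) = 1.915147
x_3 = g(1.915147) = 1.941295
x_4 = g(1.941295) = 1.932147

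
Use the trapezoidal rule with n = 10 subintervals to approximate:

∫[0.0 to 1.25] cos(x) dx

f(x) = cos(x)
a = 0.0, b = 1.25, n = 10
h = (b - a)/n = 0.125000

Trapezoidal rule: (h/2)[f(x₀) + 2f(x₁) + 2f(x₂) + ... + f(xₙ)]

x_0 = 0.0000, f(x_0) = 1.000000, coefficient = 1
x_1 = 0.1250, f(x_1) = 0.992198, coefficient = 2
x_2 = 0.2500, f(x_2) = 0.968912, coefficient = 2
x_3 = 0.3750, f(x_3) = 0.930508, coefficient = 2
x_4 = 0.5000, f(x_4) = 0.877583, coefficient = 2
x_5 = 0.6250, f(x_5) = 0.810963, coefficient = 2
x_6 = 0.7500, f(x_6) = 0.731689, coefficient = 2
x_7 = 0.8750, f(x_7) = 0.640997, coefficient = 2
x_8 = 1.0000, f(x_8) = 0.540302, coefficient = 2
x_9 = 1.1250, f(x_9) = 0.431177, coefficient = 2
x_10 = 1.2500, f(x_10) = 0.315322, coefficient = 1

I ≈ (0.125000/2) × 15.163978 = 0.947749
Exact value: 0.948985
Error: 0.001236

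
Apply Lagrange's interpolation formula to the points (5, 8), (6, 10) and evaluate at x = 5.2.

Lagrange interpolation formula:
P(x) = Σ yᵢ × Lᵢ(x)
where Lᵢ(x) = Π_{j≠i} (x - xⱼ)/(xᵢ - xⱼ)

L_0(5.2) = (5.2 - 6)/(5 - 6) = 0.800000
L_1(5.2) = (5.2 - 5)/(6 - 5) = 0.200000

P(5.2) = 8×L_0(5.2) + 10×L_1(5.2)
P(5.2) = 8.400000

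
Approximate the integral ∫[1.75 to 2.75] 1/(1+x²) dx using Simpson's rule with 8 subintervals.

f(x) = 1/(1+x²)
a = 1.75, b = 2.75, n = 8
h = (b - a)/n = 0.125000

Simpson's rule: (h/3)[f(x₀) + 4f(x₁) + 2f(x₂) + ... + f(xₙ)]

x_0 = 1.7500, f(x_0) = 0.246154, coefficient = 1
x_1 = 1.8750, f(x_1) = 0.221453, coefficient = 4
x_2 = 2.0000, f(x_2) = 0.200000, coefficient = 2
x_3 = 2.1250, f(x_3) = 0.181303, coefficient = 4
x_4 = 2.2500, f(x_4) = 0.164948, coefficient = 2
x_5 = 2.3750, f(x_5) = 0.150588, coefficient = 4
x_6 = 2.5000, f(x_6) = 0.137931, coefficient = 2
x_7 = 2.6250, f(x_7) = 0.126733, coefficient = 4
x_8 = 2.7500, f(x_8) = 0.116788, coefficient = 1

I ≈ (0.125000/3) × 4.089010 = 0.170375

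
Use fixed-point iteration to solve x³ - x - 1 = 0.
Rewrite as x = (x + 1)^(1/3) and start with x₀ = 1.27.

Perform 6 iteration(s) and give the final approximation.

Equation: x³ - x - 1 = 0
Fixed-point form: x = (x + 1)^(1/3)
x₀ = 1.27

x_1 = g(1.270000) = 1.314242
x_2 = g(1.314242) = 1.322725
x_3 = g(1.322725) = 1.324339
x_4 = g(1.324339) = 1.324646
x_5 = g(1.324646) = 1.324704
x_6 = g(1.324704) = 1.324715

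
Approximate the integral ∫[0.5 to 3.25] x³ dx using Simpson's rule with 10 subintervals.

f(x) = x³
a = 0.5, b = 3.25, n = 10
h = (b - a)/n = 0.275000

Simpson's rule: (h/3)[f(x₀) + 4f(x₁) + 2f(x₂) + ... + f(xₙ)]

x_0 = 0.5000, f(x_0) = 0.125000, coefficient = 1
x_1 = 0.7750, f(x_1) = 0.465484, coefficient = 4
x_2 = 1.0500, f(x_2) = 1.157625, coefficient = 2
x_3 = 1.3250, f(x_3) = 2.326203, coefficient = 4
x_4 = 1.6000, f(x_4) = 4.096000, coefficient = 2
x_5 = 1.8750, f(x_5) = 6.591797, coefficient = 4
x_6 = 2.1500, f(x_6) = 9.938375, coefficient = 2
x_7 = 2.4250, f(x_7) = 14.260516, coefficient = 4
x_8 = 2.7000, f(x_8) = 19.683000, coefficient = 2
x_9 = 2.9750, f(x_9) = 26.330609, coefficient = 4
x_10 = 3.2500, f(x_10) = 34.328125, coefficient = 1

I ≈ (0.275000/3) × 304.101563 = 27.875977
Exact value: 27.875977
Error: 0.000000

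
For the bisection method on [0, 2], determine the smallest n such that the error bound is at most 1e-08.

We need (b-a)/2^n ≤ 1e-08
(2 - 0)/2^n ≤ 1e-08
2/2^n ≤ 1e-08
2^n ≥ 200000000
n ≥ log₂(200000000) = 27.58
n ≥ 28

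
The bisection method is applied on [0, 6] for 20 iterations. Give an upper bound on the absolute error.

Bisection error bound: |error| ≤ (b-a)/2^n
|error| ≤ (6 - 0)/2^20 = 6/2^20
|error| ≤ 0.0000057220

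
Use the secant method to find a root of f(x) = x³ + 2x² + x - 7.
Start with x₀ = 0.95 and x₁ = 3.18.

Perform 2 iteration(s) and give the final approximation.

f(x) = x³ + 2x² + x - 7
x₀ = 0.95, x₁ = 3.18

Secant formula: x_{n+1} = x_n - f(x_n)(x_n - x_{n-1})/(f(x_n) - f(x_{n-1}))

Iteration 1:
  f(0.950000) = -3.387625
  f(3.180000) = 48.562232
  x_2 = 3.180000 - 48.562232×(3.180000 - 0.950000)/(48.562232 - (-3.387625))
       = 1.095417
Iteration 2:
  f(3.180000) = 48.562232
  f(1.095417) = -2.190271
  x_3 = 1.095417 - (-2.190271)×(1.095417 - 3.180000)/(-2.190271 - 48.562232)
       = 1.185379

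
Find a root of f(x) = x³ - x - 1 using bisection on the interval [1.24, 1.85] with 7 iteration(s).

f(x) = x³ - x - 1
Initial interval: [1.24, 1.85]

Iteration 1:
  c_1 = (1.240000 + 1.850000)/2 = 1.545000
  f(c_1) = f(1.545000) = 1.142954
  f(a) × f(c) < 0, new interval: [1.240000, 1.545000]
Iteration 2:
  c_2 = (1.240000 + 1.545000)/2 = 1.392500
  f(c_2) = f(1.392500) = 0.307636
  f(a) × f(c) < 0, new interval: [1.240000, 1.392500]
Iteration 3:
  c_3 = (1.240000 + 1.392500)/2 = 1.316250
  f(c_3) = f(1.316250) = -0.035828
  f(a) × f(c) ≥ 0, new interval: [1.316250, 1.392500]
Iteration 4:
  c_4 = (1.316250 + 1.392500)/2 = 1.354375
  f(c_4) = f(1.354375) = 0.129998
  f(a) × f(c) < 0, new interval: [1.316250, 1.354375]
Iteration 5:
  c_5 = (1.316250 + 1.354375)/2 = 1.335313
  f(c_5) = f(1.335313) = 0.045629
  f(a) × f(c) < 0, new interval: [1.316250, 1.335313]
Iteration 6:
  c_6 = (1.316250 + 1.335313)/2 = 1.325781
  f(c_6) = f(1.325781) = 0.004539
  f(a) × f(c) < 0, new interval: [1.316250, 1.325781]
Iteration 7:
  c_7 = (1.316250 + 1.325781)/2 = 1.321016
  f(c_7) = f(1.321016) = -0.015735
  f(a) × f(c) ≥ 0, new interval: [1.321016, 1.325781]

After 7 iteration(s), the approximation is c_7 = 1.321016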